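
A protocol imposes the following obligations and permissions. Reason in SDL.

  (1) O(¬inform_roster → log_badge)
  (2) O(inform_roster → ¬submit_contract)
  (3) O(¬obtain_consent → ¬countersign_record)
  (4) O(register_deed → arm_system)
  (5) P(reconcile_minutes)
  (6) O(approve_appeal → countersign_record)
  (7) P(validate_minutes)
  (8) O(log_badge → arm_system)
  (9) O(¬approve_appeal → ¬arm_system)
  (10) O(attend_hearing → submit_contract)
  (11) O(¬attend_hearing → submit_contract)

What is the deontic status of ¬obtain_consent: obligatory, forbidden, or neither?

Forbidden

By case analysis on attend_hearing: premise 10 gives O(attend_hearing → submit_contract) and premise 11 gives O(¬attend_hearing → submit_contract), so O(submit_contract) either way.
The contrapositive of premise 2 (O(inform_roster → ¬submit_contract)) is O(submit_contract → ¬inform_roster), and O(submit_contract) is already established, so O(¬inform_roster).
Applying K to premise 1 (O(¬inform_roster → log_badge)) and O(¬inform_roster) yields O(log_badge).
With premise 8, O(log_badge → arm_system), the K-axiom yields O(arm_system).
Premise 9 is O(¬approve_appeal → ¬arm_system); contrapositively O(arm_system → approve_appeal). Since O(arm_system) holds, K gives O(approve_appeal).
From O(approve_appeal) and premise 6, O(approve_appeal → countersign_record), we obtain O(countersign_record).
Premise 3 is O(¬obtain_consent → ¬countersign_record); contrapositively O(countersign_record → obtain_consent). Since O(countersign_record) holds, K gives O(obtain_consent).
Premises 4, 5, 7 do not contribute to this derivation.
Thus O(obtain_consent), which is F(¬obtain_consent): ¬obtain_consent is forbidden.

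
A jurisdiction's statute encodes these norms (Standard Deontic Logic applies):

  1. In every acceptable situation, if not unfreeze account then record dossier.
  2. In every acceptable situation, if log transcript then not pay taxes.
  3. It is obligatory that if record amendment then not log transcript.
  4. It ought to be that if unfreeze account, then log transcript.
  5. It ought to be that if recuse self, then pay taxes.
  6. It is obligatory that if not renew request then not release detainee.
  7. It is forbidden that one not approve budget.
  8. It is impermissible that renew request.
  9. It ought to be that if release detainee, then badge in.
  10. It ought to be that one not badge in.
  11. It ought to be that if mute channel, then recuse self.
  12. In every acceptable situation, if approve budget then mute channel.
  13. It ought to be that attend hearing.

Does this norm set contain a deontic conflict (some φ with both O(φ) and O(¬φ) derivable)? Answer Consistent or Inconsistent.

Consistent

Premise 9 is O(release_detainee → badge_in), but O(release_detainee) is not derivable from the premises, so it does not yield O(badge_in).
So O(badge_in) is not derivable, and the apparent clash with O(¬badge_in) does not arise.
A world satisfying every obligation exists (e.g. approve_budget=true, attend_hearing=true, badge_in=false, log_transcript=false, mute_channel=true, pay_taxes=true, record_amendment=false, record_dossier=true, recuse_self=true, release_detainee=false, renew_request=false, unfreeze_account=false); no atom is both obligatory and forbidden, so the set is consistent.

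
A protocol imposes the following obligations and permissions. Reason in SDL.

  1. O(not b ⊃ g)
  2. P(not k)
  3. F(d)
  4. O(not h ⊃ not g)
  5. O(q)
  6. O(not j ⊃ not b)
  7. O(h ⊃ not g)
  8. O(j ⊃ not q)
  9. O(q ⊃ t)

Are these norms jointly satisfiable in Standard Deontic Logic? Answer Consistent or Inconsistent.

Premises 4 and 7 are O(not h ⊃ not g) and O(h ⊃ not g); every ideal world satisfies not h or h, so in either case not g holds — hence O(not g).
The contrapositive of premise 1 (O(not b ⊃ g)) is O(not g ⊃ b), and O(not g) is already established, so O(b).
The contrapositive of premise 6 (O(not j ⊃ not b)) is O(b ⊃ j), and O(b) is already established, so O(j).
Applying K to premise 8 (O(j ⊃ not q)) and O(j) yields O(not q).
But premise 5 directly asserts O(q).
We now have both O(not q) and O(q) — q is simultaneously obligatory and forbidden, violating the D-axiom.

Inconsistent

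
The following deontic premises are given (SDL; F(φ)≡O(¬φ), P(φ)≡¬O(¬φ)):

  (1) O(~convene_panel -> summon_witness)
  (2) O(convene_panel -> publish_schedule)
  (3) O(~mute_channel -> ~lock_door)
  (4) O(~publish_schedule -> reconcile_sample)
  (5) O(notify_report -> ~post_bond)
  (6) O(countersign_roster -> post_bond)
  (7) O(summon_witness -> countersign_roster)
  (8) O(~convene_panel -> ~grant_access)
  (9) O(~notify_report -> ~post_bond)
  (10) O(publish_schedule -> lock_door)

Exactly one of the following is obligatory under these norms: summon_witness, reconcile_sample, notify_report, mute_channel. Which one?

mute_channel

Premises 5 and 9 cover both cases: O(notify_report -> ~post_bond) and O(~notify_report -> ~post_bond). Since notify_report ∨ ~notify_report is a tautology, O(~post_bond) follows.
The contrapositive of premise 6 (O(countersign_roster -> post_bond)) is O(~post_bond -> ~countersign_roster), and O(~post_bond) is already established, so O(~countersign_roster).
Premise 7, O(summon_witness -> countersign_roster), contraposes to O(~countersign_roster -> ~summon_witness); with O(~countersign_roster) we get O(~summon_witness).
Premise 1, O(~convene_panel -> summon_witness), contraposes to O(~summon_witness -> convene_panel); with O(~summon_witness) we get O(convene_panel).
From O(convene_panel) and premise 2, O(convene_panel -> publish_schedule), we obtain O(publish_schedule).
Premise 10 is O(publish_schedule -> lock_door); since O(publish_schedule), deontic closure gives O(lock_door).
Premise 3 is O(~mute_channel -> ~lock_door); contrapositively O(lock_door -> mute_channel). Since O(lock_door) holds, K gives O(mute_channel).
So O(mute_channel) holds — mute_channel is obligatory. None of the other listed options is made obligatory by any chain of premises.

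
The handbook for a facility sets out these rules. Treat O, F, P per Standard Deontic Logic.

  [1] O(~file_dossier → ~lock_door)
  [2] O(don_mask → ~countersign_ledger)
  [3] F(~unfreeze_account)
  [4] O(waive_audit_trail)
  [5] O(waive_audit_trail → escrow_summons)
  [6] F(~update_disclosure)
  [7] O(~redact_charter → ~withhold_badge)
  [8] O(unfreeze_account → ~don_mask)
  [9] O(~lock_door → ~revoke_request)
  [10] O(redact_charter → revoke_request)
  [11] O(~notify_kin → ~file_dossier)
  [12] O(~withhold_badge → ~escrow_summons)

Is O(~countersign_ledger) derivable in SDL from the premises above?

No

Premise 2 is O(don_mask → ~countersign_ledger), but O(don_mask) is not derivable from the premises, so it does not yield O(~countersign_ledger).
No other premise forces O(~countersign_ledger). An ideal world satisfying every premise can still have ~countersign_ledger false, so O(~countersign_ledger) is not derivable.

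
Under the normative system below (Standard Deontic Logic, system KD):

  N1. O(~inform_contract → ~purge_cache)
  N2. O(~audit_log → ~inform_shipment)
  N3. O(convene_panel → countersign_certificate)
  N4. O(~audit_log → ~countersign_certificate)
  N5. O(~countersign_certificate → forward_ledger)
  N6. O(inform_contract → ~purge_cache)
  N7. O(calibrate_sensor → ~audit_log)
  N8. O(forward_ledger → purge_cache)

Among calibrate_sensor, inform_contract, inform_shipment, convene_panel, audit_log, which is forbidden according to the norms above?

Premises 6 and 1 cover both cases: O(inform_contract → ~purge_cache) and O(~inform_contract → ~purge_cache). Since inform_contract ∨ ~inform_contract is a tautology, O(~purge_cache) follows.
The contrapositive of premise 8 (O(forward_ledger → purge_cache)) is O(~purge_cache → ~forward_ledger), and O(~purge_cache) is already established, so O(~forward_ledger).
Premise 5, O(~countersign_certificate → forward_ledger), contraposes to O(~forward_ledger → countersign_certificate); with O(~forward_ledger) we get O(countersign_certificate).
Premise 4 is O(~audit_log → ~countersign_certificate); contrapositively O(countersign_certificate → audit_log). Since O(countersign_certificate) holds, K gives O(audit_log).
Premise 7 is O(calibrate_sensor → ~audit_log); contrapositively O(audit_log → ~calibrate_sensor). Since O(audit_log) holds, K gives O(~calibrate_sensor).
So O(~calibrate_sensor) holds, i.e. calibrate_sensor is forbidden. None of the other listed options is forbidden under the premises.

calibrate_sensor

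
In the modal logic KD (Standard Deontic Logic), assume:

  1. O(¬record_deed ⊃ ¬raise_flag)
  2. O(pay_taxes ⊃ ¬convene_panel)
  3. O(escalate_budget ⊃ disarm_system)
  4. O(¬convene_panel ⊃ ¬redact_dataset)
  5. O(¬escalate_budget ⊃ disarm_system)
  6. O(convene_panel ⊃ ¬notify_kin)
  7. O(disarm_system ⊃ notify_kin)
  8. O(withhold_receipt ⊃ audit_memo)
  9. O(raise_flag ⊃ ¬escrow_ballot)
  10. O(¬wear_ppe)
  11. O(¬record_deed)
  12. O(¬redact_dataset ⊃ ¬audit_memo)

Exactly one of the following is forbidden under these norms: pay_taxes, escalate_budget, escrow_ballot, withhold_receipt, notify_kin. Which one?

withhold_receipt

Premises 5 and 3 are O(¬escalate_budget ⊃ disarm_system) and O(escalate_budget ⊃ disarm_system); every ideal world satisfies ¬escalate_budget or escalate_budget, so in either case disarm_system holds — hence O(disarm_system).
Applying K to premise 7 (O(disarm_system ⊃ notify_kin)) and O(disarm_system) yields O(notify_kin).
Premise 6 is O(convene_panel ⊃ ¬notify_kin); contrapositively O(notify_kin ⊃ ¬convene_panel). Since O(notify_kin) holds, K gives O(¬convene_panel).
From O(¬convene_panel) and premise 4, O(¬convene_panel ⊃ ¬redact_dataset), we obtain O(¬redact_dataset).
From O(¬redact_dataset) and premise 12, O(¬redact_dataset ⊃ ¬audit_memo), we obtain O(¬audit_memo).
The contrapositive of premise 8 (O(withhold_receipt ⊃ audit_memo)) is O(¬audit_memo ⊃ ¬withhold_receipt), and O(¬audit_memo) is already established, so O(¬withhold_receipt).
So O(¬withhold_receipt) holds, i.e. withhold_receipt is forbidden. None of the other listed options is forbidden under the premises.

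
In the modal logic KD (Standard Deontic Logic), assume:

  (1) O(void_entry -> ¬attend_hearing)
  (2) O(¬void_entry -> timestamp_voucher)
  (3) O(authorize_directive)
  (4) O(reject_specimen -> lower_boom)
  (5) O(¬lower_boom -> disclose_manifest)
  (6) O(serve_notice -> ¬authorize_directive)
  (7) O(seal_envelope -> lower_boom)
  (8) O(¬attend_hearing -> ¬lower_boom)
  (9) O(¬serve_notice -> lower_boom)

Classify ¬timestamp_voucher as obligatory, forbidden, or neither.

Premise 3 gives O(authorize_directive).
Premise 6 is O(serve_notice -> ¬authorize_directive); contrapositively O(authorize_directive -> ¬serve_notice). Since O(authorize_directive) holds, K gives O(¬serve_notice).
From O(¬serve_notice) and premise 9, O(¬serve_notice -> lower_boom), we obtain O(lower_boom).
The contrapositive of premise 8 (O(¬attend_hearing -> ¬lower_boom)) is O(lower_boom -> attend_hearing), and O(lower_boom) is already established, so O(attend_hearing).
Premise 1 is O(void_entry -> ¬attend_hearing); contrapositively O(attend_hearing -> ¬void_entry). Since O(attend_hearing) holds, K gives O(¬void_entry).
Applying K to premise 2 (O(¬void_entry -> timestamp_voucher)) and O(¬void_entry) yields O(timestamp_voucher).
Premises 4, 5, 7 do not contribute to this derivation.
Thus O(timestamp_voucher), which is F(¬timestamp_voucher): ¬timestamp_voucher is forbidden.

Forbidden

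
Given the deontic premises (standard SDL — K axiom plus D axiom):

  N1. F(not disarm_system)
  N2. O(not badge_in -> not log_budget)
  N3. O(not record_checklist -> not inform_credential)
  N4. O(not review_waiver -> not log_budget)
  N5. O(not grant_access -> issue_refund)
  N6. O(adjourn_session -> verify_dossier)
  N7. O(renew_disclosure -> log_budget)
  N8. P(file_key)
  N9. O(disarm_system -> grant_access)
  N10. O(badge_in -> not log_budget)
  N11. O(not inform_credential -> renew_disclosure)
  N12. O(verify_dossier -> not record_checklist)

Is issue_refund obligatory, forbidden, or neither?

Neither

Premise 5 is O(not grant_access -> issue_refund), but O(not grant_access) is not derivable from the premises, so it does not yield O(issue_refund).
No premise or chain of K-axiom applications forces O(issue_refund), and none forces O(not issue_refund). So issue_refund is neither obligatory nor forbidden under these norms.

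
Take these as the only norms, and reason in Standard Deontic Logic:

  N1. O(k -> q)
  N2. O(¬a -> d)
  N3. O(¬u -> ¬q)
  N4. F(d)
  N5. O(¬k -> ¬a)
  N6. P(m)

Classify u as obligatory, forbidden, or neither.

Premise 4, F(d), is equivalent to O(¬d).
Premise 2, O(¬a -> d), contraposes to O(¬d -> a); with O(¬d) we get O(a).
The contrapositive of premise 5 (O(¬k -> ¬a)) is O(a -> k), and O(a) is already established, so O(k).
Applying K to premise 1 (O(k -> q)) and O(k) yields O(q).
Premise 3, O(¬u -> ¬q), contraposes to O(q -> u); with O(q) we get O(u).
Premise 6 does not contribute to this derivation.
Hence u is obligatory.

Obligatory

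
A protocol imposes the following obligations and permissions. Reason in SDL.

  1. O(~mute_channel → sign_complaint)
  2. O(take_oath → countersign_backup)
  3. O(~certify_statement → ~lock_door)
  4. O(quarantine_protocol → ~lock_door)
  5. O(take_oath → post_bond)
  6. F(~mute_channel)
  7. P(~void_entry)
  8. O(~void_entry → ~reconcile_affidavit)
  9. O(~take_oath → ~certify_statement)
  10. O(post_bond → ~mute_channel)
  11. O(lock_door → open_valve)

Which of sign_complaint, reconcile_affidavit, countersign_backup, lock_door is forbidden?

Premise 6 is F(~mute_channel), i.e. O(mute_channel).
Premise 10 is O(post_bond → ~mute_channel); contrapositively O(mute_channel → ~post_bond). Since O(mute_channel) holds, K gives O(~post_bond).
Premise 5, O(take_oath → post_bond), contraposes to O(~post_bond → ~take_oath); with O(~post_bond) we get O(~take_oath).
Premise 9 is O(~take_oath → ~certify_statement); since O(~take_oath), deontic closure gives O(~certify_statement).
With premise 3, O(~certify_statement → ~lock_door), the K-axiom yields O(~lock_door).
So O(~lock_door) holds, i.e. lock_door is forbidden. None of the other listed options is forbidden under the premises.

lock_door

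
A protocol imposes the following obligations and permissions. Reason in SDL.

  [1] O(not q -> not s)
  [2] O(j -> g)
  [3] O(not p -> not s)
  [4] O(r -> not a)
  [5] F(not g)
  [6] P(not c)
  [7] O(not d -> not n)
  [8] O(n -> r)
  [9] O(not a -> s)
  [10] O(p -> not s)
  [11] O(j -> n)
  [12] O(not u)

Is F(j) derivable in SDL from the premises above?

Premises 10 and 3 cover both cases: O(p -> not s) and O(not p -> not s). Since p ∨ not p is a tautology, O(not s) follows.
Premise 9, O(not a -> s), contraposes to O(not s -> a); with O(not s) we get O(a).
The contrapositive of premise 4 (O(r -> not a)) is O(a -> not r), and O(a) is already established, so O(not r).
The contrapositive of premise 8 (O(n -> r)) is O(not r -> not n), and O(not r) is already established, so O(not n).
The contrapositive of premise 11 (O(j -> n)) is O(not n -> not j), and O(not n) is already established, so O(not j).
Premises 1, 2, 5, 6, 7, 12 do not contribute to this derivation.
So O(not j) holds, i.e. F(j). The claim follows.

Yes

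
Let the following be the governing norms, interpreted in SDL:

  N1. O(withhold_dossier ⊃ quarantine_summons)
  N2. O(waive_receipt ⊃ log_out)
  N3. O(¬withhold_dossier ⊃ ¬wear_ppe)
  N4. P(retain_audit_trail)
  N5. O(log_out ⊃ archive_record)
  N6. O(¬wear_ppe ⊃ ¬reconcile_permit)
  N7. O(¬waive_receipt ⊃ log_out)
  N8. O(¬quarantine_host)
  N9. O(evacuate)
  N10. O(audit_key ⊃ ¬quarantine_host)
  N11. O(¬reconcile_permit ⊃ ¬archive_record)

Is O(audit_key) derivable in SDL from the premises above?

No

Premise 10 is O(audit_key ⊃ ¬quarantine_host); even if O(¬quarantine_host) held, inferring O(audit_key) would be affirming the consequent — invalid.
No other premise forces O(audit_key). An ideal world satisfying every premise can still have audit_key false, so O(audit_key) is not derivable.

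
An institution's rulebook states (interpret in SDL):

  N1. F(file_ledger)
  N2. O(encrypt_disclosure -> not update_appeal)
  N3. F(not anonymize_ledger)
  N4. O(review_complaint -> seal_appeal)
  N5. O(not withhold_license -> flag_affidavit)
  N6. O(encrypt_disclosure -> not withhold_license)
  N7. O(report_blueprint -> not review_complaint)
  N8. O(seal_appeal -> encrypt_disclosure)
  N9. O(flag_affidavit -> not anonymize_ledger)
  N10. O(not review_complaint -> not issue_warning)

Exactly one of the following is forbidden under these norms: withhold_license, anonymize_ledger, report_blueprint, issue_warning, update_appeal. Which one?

Premise 3 is F(not anonymize_ledger), i.e. O(anonymize_ledger).
Premise 9 is O(flag_affidavit -> not anonymize_ledger); contrapositively O(anonymize_ledger -> not flag_affidavit). Since O(anonymize_ledger) holds, K gives O(not flag_affidavit).
The contrapositive of premise 5 (O(not withhold_license -> flag_affidavit)) is O(not flag_affidavit -> withhold_license), and O(not flag_affidavit) is already established, so O(withhold_license).
Premise 6, O(encrypt_disclosure -> not withhold_license), contraposes to O(withhold_license -> not encrypt_disclosure); with O(withhold_license) we get O(not encrypt_disclosure).
Premise 8 is O(seal_appeal -> encrypt_disclosure); contrapositively O(not encrypt_disclosure -> not seal_appeal). Since O(not encrypt_disclosure) holds, K gives O(not seal_appeal).
The contrapositive of premise 4 (O(review_complaint -> seal_appeal)) is O(not seal_appeal -> not review_complaint), and O(not seal_appeal) is already established, so O(not review_complaint).
Premise 10 is O(not review_complaint -> not issue_warning); since O(not review_complaint), deontic closure gives O(not issue_warning).
So O(not issue_warning) holds, i.e. issue_warning is forbidden. None of the other listed options is forbidden under the premises.

issue_warning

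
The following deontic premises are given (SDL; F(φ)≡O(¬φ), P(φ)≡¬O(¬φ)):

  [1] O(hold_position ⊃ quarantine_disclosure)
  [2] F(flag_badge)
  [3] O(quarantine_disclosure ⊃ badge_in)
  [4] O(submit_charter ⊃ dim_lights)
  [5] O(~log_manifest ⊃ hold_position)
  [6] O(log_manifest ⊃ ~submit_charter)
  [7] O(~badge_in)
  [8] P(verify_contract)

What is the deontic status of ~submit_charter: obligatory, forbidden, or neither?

Obligatory

Premise 7 states O(~badge_in) outright.
The contrapositive of premise 3 (O(quarantine_disclosure ⊃ badge_in)) is O(~badge_in ⊃ ~quarantine_disclosure), and O(~badge_in) is already established, so O(~quarantine_disclosure).
The contrapositive of premise 1 (O(hold_position ⊃ quarantine_disclosure)) is O(~quarantine_disclosure ⊃ ~hold_position), and O(~quarantine_disclosure) is already established, so O(~hold_position).
Premise 5, O(~log_manifest ⊃ hold_position), contraposes to O(~hold_position ⊃ log_manifest); with O(~hold_position) we get O(log_manifest).
From O(log_manifest) and premise 6, O(log_manifest ⊃ ~submit_charter), we obtain O(~submit_charter).
Premises 2, 4, 8 do not contribute to this derivation.
Hence ~submit_charter is obligatory.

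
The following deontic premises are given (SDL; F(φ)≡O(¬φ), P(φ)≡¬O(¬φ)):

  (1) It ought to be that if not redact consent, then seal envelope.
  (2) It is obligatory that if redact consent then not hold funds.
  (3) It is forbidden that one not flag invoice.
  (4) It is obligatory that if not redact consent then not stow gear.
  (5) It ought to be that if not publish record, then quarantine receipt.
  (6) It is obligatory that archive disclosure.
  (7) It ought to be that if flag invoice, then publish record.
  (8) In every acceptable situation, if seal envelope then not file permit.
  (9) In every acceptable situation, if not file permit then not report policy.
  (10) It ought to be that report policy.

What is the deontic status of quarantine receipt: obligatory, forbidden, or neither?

Neither

Premise 5 is O(¬publish_record → quarantine_receipt), but O(¬publish_record) is not derivable from the premises, so it does not yield O(quarantine_receipt).
No premise or chain of K-axiom applications forces O(quarantine_receipt), and none forces O(¬quarantine_receipt). So quarantine_receipt is neither obligatory nor forbidden under these norms.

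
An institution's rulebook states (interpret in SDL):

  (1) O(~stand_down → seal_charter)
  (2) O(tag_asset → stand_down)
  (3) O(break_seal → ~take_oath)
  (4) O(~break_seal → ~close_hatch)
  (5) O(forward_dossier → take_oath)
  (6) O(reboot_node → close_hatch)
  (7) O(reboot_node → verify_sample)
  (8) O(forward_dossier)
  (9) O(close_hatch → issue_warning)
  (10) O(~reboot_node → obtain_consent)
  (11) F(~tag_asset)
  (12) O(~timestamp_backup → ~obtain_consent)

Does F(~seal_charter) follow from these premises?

No

Premise 1 is O(~stand_down → seal_charter), but O(~stand_down) is not derivable from the premises, so it does not yield O(seal_charter).
No other premise forces O(seal_charter). An ideal world satisfying every premise can still have ~seal_charter true, so F(~seal_charter) is not derivable.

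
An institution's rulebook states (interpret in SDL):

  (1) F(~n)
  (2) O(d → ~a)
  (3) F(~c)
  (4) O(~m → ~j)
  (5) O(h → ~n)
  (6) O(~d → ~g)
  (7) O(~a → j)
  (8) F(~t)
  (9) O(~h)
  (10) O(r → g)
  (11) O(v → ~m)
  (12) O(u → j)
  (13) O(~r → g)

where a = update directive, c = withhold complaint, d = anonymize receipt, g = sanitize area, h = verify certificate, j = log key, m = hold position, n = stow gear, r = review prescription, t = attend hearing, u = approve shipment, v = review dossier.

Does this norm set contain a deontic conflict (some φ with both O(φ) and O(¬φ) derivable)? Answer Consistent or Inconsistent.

Consistent

Premise 5 is O(h → ~n), but O(h) is not derivable from the premises, so it does not yield O(~n).
So O(~n) is not derivable, and the apparent clash with O(n) does not arise.
A world satisfying every obligation exists (e.g. a=false, c=true, d=true, g=true, h=false, j=true, m=true, n=true, r=false, t=true, u=false, v=false); no atom is both obligatory and forbidden, so the set is consistent.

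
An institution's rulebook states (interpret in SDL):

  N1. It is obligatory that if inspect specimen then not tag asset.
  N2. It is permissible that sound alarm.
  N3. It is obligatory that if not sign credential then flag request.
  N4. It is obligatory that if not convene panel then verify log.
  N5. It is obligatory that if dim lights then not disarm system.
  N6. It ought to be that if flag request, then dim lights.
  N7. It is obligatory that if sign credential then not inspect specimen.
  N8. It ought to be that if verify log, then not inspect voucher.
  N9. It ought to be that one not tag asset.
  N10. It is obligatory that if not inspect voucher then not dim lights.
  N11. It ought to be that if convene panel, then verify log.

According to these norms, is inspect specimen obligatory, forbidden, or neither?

By case analysis on ¬convene_panel: premise 4 gives O(¬convene_panel → verify_log) and premise 11 gives O(convene_panel → verify_log), so O(verify_log) either way.
Premise 8 is O(verify_log → ¬inspect_voucher); since O(verify_log), deontic closure gives O(¬inspect_voucher).
Premise 10 is O(¬inspect_voucher → ¬dim_lights); since O(¬inspect_voucher), deontic closure gives O(¬dim_lights).
Premise 6 is O(flag_request → dim_lights); contrapositively O(¬dim_lights → ¬flag_request). Since O(¬dim_lights) holds, K gives O(¬flag_request).
Premise 3 is O(¬sign_credential → flag_request); contrapositively O(¬flag_request → sign_credential). Since O(¬flag_request) holds, K gives O(sign_credential).
Applying K to premise 7 (O(sign_credential → ¬inspect_specimen)) and O(sign_credential) yields O(¬inspect_specimen).
Premises 1, 2, 5, 9 do not contribute to this derivation.
Thus O(¬inspect_specimen), which is F(inspect_specimen): inspect_specimen is forbidden.

Forbidden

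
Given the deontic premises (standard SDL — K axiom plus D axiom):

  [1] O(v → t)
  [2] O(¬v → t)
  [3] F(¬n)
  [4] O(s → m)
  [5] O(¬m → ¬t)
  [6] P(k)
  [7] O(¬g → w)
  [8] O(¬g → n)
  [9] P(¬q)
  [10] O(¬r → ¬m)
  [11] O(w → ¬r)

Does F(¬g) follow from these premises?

Premises 1 and 2 cover both cases: O(v → t) and O(¬v → t). Since v ∨ ¬v is a tautology, O(t) follows.
The contrapositive of premise 5 (O(¬m → ¬t)) is O(t → m), and O(t) is already established, so O(m).
Premise 10, O(¬r → ¬m), contraposes to O(m → r); with O(m) we get O(r).
Premise 11 is O(w → ¬r); contrapositively O(r → ¬w). Since O(r) holds, K gives O(¬w).
Premise 7, O(¬g → w), contraposes to O(¬w → g); with O(¬w) we get O(g).
Premises 3, 4, 6, 8, 9 do not contribute to this derivation.
So O(g) holds, i.e. F(¬g). The claim follows.

Yes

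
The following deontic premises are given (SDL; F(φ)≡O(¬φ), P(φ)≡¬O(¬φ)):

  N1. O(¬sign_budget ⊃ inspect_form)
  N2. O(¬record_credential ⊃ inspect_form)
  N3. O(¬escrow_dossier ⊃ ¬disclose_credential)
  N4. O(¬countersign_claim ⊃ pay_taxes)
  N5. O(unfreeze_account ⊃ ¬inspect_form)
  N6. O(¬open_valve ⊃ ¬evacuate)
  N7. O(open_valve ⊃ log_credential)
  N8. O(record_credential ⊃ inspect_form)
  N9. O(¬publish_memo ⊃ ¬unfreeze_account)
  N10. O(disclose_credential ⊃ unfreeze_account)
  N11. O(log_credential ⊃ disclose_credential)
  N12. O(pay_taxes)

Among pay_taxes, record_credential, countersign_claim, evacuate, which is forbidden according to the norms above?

evacuate

Premises 2 and 8 cover both cases: O(¬record_credential ⊃ inspect_form) and O(record_credential ⊃ inspect_form). Since ¬record_credential ∨ record_credential is a tautology, O(inspect_form) follows.
Premise 5, O(unfreeze_account ⊃ ¬inspect_form), contraposes to O(inspect_form ⊃ ¬unfreeze_account); with O(inspect_form) we get O(¬unfreeze_account).
Premise 10, O(disclose_credential ⊃ unfreeze_account), contraposes to O(¬unfreeze_account ⊃ ¬disclose_credential); with O(¬unfreeze_account) we get O(¬disclose_credential).
The contrapositive of premise 11 (O(log_credential ⊃ disclose_credential)) is O(¬disclose_credential ⊃ ¬log_credential), and O(¬disclose_credential) is already established, so O(¬log_credential).
Premise 7, O(open_valve ⊃ log_credential), contraposes to O(¬log_credential ⊃ ¬open_valve); with O(¬log_credential) we get O(¬open_valve).
With premise 6, O(¬open_valve ⊃ ¬evacuate), the K-axiom yields O(¬evacuate).
So O(¬evacuate) holds, i.e. evacuate is forbidden. None of the other listed options is forbidden under the premises.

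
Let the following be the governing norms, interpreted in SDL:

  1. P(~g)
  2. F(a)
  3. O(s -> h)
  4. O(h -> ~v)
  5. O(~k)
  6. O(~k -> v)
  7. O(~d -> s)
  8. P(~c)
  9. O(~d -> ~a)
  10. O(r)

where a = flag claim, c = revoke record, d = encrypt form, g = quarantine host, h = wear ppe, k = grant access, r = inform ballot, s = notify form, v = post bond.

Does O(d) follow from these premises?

Premise 5 gives O(~k).
With premise 6, O(~k -> v), the K-axiom yields O(v).
Premise 4, O(h -> ~v), contraposes to O(v -> ~h); with O(v) we get O(~h).
Premise 3 is O(s -> h); contrapositively O(~h -> ~s). Since O(~h) holds, K gives O(~s).
Premise 7, O(~d -> s), contraposes to O(~s -> d); with O(~s) we get O(d).
Premises 1, 2, 8, 9, 10 do not contribute to this derivation.
So O(d) follows.

Yes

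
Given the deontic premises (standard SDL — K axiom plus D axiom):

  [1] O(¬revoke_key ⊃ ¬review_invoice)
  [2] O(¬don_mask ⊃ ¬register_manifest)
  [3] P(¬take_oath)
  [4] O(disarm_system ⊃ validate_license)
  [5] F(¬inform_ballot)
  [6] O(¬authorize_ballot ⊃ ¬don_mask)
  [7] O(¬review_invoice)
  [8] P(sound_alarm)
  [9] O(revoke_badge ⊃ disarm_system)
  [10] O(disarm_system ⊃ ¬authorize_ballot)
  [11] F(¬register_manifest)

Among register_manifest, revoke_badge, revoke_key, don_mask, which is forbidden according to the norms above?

revoke_badge

Premise 11 is F(¬register_manifest), i.e. O(register_manifest).
The contrapositive of premise 2 (O(¬don_mask ⊃ ¬register_manifest)) is O(register_manifest ⊃ don_mask), and O(register_manifest) is already established, so O(don_mask).
Premise 6 is O(¬authorize_ballot ⊃ ¬don_mask); contrapositively O(don_mask ⊃ authorize_ballot). Since O(don_mask) holds, K gives O(authorize_ballot).
Premise 10, O(disarm_system ⊃ ¬authorize_ballot), contraposes to O(authorize_ballot ⊃ ¬disarm_system); with O(authorize_ballot) we get O(¬disarm_system).
The contrapositive of premise 9 (O(revoke_badge ⊃ disarm_system)) is O(¬disarm_system ⊃ ¬revoke_badge), and O(¬disarm_system) is already established, so O(¬revoke_badge).
So O(¬revoke_badge) holds, i.e. revoke_badge is forbidden. None of the other listed options is forbidden under the premises.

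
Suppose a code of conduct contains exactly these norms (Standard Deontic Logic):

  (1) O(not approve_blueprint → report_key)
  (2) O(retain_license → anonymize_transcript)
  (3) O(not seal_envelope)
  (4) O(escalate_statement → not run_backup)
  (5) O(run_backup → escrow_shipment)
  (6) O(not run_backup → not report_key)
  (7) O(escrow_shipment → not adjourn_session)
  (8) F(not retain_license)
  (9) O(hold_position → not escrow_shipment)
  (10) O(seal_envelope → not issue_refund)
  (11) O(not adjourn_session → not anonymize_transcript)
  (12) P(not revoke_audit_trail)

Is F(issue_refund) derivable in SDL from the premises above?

Premise 10 is O(seal_envelope → not issue_refund), but O(seal_envelope) is not derivable from the premises, so it does not yield O(not issue_refund).
No other premise forces O(not issue_refund). An ideal world satisfying every premise can still have issue_refund true, so F(issue_refund) is not derivable.

No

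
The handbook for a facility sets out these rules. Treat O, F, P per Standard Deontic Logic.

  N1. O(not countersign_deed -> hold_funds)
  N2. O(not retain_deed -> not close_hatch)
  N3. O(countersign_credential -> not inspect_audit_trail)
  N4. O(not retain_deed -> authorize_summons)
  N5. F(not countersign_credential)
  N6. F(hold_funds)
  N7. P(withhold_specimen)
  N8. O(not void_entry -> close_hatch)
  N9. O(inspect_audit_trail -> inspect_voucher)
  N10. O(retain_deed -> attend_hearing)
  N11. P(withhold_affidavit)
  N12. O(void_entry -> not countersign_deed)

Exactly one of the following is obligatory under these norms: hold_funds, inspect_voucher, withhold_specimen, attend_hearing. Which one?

attend_hearing

Premise 6, F(hold_funds), is equivalent to O(not hold_funds).
The contrapositive of premise 1 (O(not countersign_deed -> hold_funds)) is O(not hold_funds -> countersign_deed), and O(not hold_funds) is already established, so O(countersign_deed).
Premise 12, O(void_entry -> not countersign_deed), contraposes to O(countersign_deed -> not void_entry); with O(countersign_deed) we get O(not void_entry).
With premise 8, O(not void_entry -> close_hatch), the K-axiom yields O(close_hatch).
Premise 2 is O(not retain_deed -> not close_hatch); contrapositively O(close_hatch -> retain_deed). Since O(close_hatch) holds, K gives O(retain_deed).
With premise 10, O(retain_deed -> attend_hearing), the K-axiom yields O(attend_hearing).
So O(attend_hearing) holds — attend_hearing is obligatory. None of the other listed options is made obligatory by any chain of premises.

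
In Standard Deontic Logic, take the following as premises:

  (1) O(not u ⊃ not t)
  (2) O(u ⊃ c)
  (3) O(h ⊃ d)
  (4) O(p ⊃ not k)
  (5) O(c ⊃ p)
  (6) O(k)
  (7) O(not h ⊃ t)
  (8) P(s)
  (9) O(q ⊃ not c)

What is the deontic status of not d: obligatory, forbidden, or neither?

Forbidden

From premise 6 we have O(k).
Premise 4, O(p ⊃ not k), contraposes to O(k ⊃ not p); with O(k) we get O(not p).
The contrapositive of premise 5 (O(c ⊃ p)) is O(not p ⊃ not c), and O(not p) is already established, so O(not c).
Premise 2, O(u ⊃ c), contraposes to O(not c ⊃ not u); with O(not c) we get O(not u).
Applying K to premise 1 (O(not u ⊃ not t)) and O(not u) yields O(not t).
The contrapositive of premise 7 (O(not h ⊃ t)) is O(not t ⊃ h), and O(not t) is already established, so O(h).
Premise 3 is O(h ⊃ d); since O(h), deontic closure gives O(d).
Premises 8, 9 do not contribute to this derivation.
Thus O(d), which is F(not d): not d is forbidden.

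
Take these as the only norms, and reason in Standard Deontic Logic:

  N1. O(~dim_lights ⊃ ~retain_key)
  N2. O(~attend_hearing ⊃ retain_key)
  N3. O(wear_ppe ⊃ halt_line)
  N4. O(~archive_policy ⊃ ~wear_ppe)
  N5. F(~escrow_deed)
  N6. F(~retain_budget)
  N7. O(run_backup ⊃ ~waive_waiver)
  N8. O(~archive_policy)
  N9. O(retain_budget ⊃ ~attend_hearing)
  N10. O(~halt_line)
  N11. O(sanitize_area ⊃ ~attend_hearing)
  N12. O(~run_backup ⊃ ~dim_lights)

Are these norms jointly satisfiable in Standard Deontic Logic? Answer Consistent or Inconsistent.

Premise 3 is O(wear_ppe ⊃ halt_line), but O(wear_ppe) is not derivable from the premises, so it does not yield O(halt_line).
So O(halt_line) is not derivable, and the apparent clash with O(~halt_line) does not arise.
A world satisfying every obligation exists (e.g. archive_policy=false, attend_hearing=false, dim_lights=true, escrow_deed=true, halt_line=false, retain_budget=true, retain_key=true, run_backup=true, sanitize_area=false, waive_waiver=false, wear_ppe=false); no atom is both obligatory and forbidden, so the set is consistent.

Consistent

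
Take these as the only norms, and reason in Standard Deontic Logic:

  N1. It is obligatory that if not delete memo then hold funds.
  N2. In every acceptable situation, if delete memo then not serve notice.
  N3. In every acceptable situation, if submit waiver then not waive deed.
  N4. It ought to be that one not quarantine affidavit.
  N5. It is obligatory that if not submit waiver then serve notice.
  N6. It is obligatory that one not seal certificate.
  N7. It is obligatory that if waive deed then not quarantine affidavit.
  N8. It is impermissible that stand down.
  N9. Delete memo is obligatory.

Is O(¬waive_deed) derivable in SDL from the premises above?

Premise 9 gives O(delete_memo).
Premise 2 is O(delete_memo → ¬serve_notice); since O(delete_memo), deontic closure gives O(¬serve_notice).
Premise 5 is O(¬submit_waiver → serve_notice); contrapositively O(¬serve_notice → submit_waiver). Since O(¬serve_notice) holds, K gives O(submit_waiver).
From O(submit_waiver) and premise 3, O(submit_waiver → ¬waive_deed), we obtain O(¬waive_deed).
Premises 1, 4, 6, 7, 8 do not contribute to this derivation.
So O(¬waive_deed) follows.

Yes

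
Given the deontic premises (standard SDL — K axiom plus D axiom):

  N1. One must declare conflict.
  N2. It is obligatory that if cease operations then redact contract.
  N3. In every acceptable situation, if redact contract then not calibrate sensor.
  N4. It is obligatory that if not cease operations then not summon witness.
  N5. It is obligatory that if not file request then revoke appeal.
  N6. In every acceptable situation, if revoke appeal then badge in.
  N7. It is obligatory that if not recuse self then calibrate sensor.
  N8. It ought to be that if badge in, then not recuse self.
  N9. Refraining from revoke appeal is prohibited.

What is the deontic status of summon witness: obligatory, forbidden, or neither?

Premise 9 is F(¬revoke_appeal), i.e. O(revoke_appeal).
With premise 6, O(revoke_appeal → badge_in), the K-axiom yields O(badge_in).
With premise 8, O(badge_in → ¬recuse_self), the K-axiom yields O(¬recuse_self).
With premise 7, O(¬recuse_self → calibrate_sensor), the K-axiom yields O(calibrate_sensor).
Premise 3 is O(redact_contract → ¬calibrate_sensor); contrapositively O(calibrate_sensor → ¬redact_contract). Since O(calibrate_sensor) holds, K gives O(¬redact_contract).
Premise 2, O(cease_operations → redact_contract), contraposes to O(¬redact_contract → ¬cease_operations); with O(¬redact_contract) we get O(¬cease_operations).
With premise 4, O(¬cease_operations → ¬summon_witness), the K-axiom yields O(¬summon_witness).
Premises 1, 5 do not contribute to this derivation.
Thus O(¬summon_witness), which is F(summon_witness): summon_witness is forbidden.

Forbidden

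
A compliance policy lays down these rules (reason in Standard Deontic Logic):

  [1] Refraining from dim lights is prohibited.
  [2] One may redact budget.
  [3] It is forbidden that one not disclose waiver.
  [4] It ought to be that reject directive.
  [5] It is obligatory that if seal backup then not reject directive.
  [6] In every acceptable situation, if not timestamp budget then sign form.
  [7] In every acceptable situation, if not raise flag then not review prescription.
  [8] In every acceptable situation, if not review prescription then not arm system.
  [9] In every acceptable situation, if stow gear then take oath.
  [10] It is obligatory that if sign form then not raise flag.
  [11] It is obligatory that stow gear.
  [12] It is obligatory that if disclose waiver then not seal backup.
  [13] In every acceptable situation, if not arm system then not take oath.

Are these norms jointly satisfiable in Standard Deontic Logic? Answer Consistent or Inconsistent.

Consistent

Premise 5 is O(seal_backup → ¬reject_directive), but O(seal_backup) is not derivable from the premises, so it does not yield O(¬reject_directive).
So O(¬reject_directive) is not derivable, and the apparent clash with O(reject_directive) does not arise.
A world satisfying every obligation exists (e.g. arm_system=true, dim_lights=true, disclose_waiver=true, raise_flag=true, redact_budget=false, reject_directive=true, review_prescription=true, seal_backup=false, sign_form=false, stow_gear=true, take_oath=true, timestamp_budget=true); no atom is both obligatory and forbidden, so the set is consistent.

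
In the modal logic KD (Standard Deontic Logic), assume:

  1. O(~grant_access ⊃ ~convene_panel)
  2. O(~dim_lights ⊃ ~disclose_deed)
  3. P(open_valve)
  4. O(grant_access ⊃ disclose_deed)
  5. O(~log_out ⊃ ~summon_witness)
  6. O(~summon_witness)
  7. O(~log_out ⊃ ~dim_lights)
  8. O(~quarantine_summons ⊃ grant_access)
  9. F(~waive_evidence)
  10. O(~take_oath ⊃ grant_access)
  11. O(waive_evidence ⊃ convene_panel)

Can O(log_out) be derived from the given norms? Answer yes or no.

Yes

F(~waive_evidence) at premise 9 means O(waive_evidence).
From O(waive_evidence) and premise 11, O(waive_evidence ⊃ convene_panel), we obtain O(convene_panel).
Premise 1 is O(~grant_access ⊃ ~convene_panel); contrapositively O(convene_panel ⊃ grant_access). Since O(convene_panel) holds, K gives O(grant_access).
From O(grant_access) and premise 4, O(grant_access ⊃ disclose_deed), we obtain O(disclose_deed).
Premise 2, O(~dim_lights ⊃ ~disclose_deed), contraposes to O(disclose_deed ⊃ dim_lights); with O(disclose_deed) we get O(dim_lights).
Premise 7, O(~log_out ⊃ ~dim_lights), contraposes to O(dim_lights ⊃ log_out); with O(dim_lights) we get O(log_out).
Premises 3, 5, 6, 8, 10 do not contribute to this derivation.
So O(log_out) follows.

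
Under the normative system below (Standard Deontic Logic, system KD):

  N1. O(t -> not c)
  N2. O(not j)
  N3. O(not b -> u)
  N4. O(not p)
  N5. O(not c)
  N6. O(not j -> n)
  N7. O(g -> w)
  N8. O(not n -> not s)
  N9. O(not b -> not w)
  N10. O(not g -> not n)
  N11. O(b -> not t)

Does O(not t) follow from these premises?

Premise 2 gives O(not j).
Premise 6 is O(not j -> n); since O(not j), deontic closure gives O(n).
The contrapositive of premise 10 (O(not g -> not n)) is O(n -> g), and O(n) is already established, so O(g).
Applying K to premise 7 (O(g -> w)) and O(g) yields O(w).
Premise 9 is O(not b -> not w); contrapositively O(w -> b). Since O(w) holds, K gives O(b).
With premise 11, O(b -> not t), the K-axiom yields O(not t).
Premises 1, 3, 4, 5, 8 do not contribute to this derivation.
So O(not t) follows.

Yes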